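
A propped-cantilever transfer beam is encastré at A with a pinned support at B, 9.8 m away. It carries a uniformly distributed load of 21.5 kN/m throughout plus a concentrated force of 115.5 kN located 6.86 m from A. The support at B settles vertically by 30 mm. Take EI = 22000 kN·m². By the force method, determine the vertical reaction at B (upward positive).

R_B = 142 kN

Take the reaction at B as the redundant and release it; the primary structure is a cantilever fixed at A.
Deflection at B on the released cantilever, summing each load's contribution:
  UDL 21.5: wL⁴/(8EI) = 24789/EI
  point load 115.5 at a = 6.86: Pa²(3L − a)/(6EI) = 20419/EI
  δ_0 = 45208/EI
Flexibility coefficient — unit upward force at B: δ_{BB} = L³/(3EI) = 313.7/EI.
With EI = 22000 kN·m²: δ_0 = 2.0549 m and δ_{BB} = 0.01426 m/kN.
Compatibility — the beam at B must follow the support down by 0.03 m: δ_0 − R_B·δ_{BB} = 0.03, so R_B = (2.0549 − 0.03)/0.01426 = 142 kN.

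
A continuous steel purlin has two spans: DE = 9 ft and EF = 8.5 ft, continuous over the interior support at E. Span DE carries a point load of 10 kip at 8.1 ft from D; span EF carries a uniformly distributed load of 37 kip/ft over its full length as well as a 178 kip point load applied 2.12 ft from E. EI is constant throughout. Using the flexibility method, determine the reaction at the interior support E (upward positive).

R_E = 365.4 kip

Insert a hinge at E; M_E is the redundant, and each span becomes simply supported.
End slopes at the hinge E, treating each span as simply supported:
  span DE: point load 10 at a = 8.1: Pab(L + a)/(6LEI) = 23.09/EI
  span EF: UDL 37: wL³/(24EI) = 946.8/EI
  span EF: point load 178 at a = 2.12: Pab(L + b)/(6LEI) = 702.4/EI
  relative rotation θ_0 = (23.09 + 1649)/EI = 1672/EI
A unit hogging moment at E produces rotation L₁/(3EI) + L₂/(3EI) = 5.833/EI.
Compatibility: M_E·(L₁+L₂)/(3EI) = θ_0, giving M_E = 286.7 kip·ft (hogging).
Span DE, ΣM about D with M_E applied at E: R_E^{DE}·9 = 81 + 286.7, so R_E^{DE} = 40.85 kip and R_D = 10 − 40.85 = -30.85 kip.
Span EF, ΣM about F: R_E^{EF}·8.5 = 2472 + 286.7, so R_E^{EF} = 324.6 kip and R_F = 492.5 − 324.6 = 167.9 kip.
R_E = 40.85 + 324.6 = 365.4 kip.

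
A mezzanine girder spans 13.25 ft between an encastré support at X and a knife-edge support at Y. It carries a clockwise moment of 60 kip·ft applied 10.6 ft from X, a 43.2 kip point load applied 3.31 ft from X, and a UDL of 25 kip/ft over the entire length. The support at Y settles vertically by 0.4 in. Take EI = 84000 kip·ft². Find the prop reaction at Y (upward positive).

Remove the prop at Y; the released (primary) structure is a cantilever built in at X.
Downward deflection at the released point Y due to the loads:
  clockwise couple 60 at a = 10.6: M₀a(2L − a)/(2EI) = 5056/EI
  point load 43.2 at a = 3.31: Pa²(3L − a)/(6EI) = 2875/EI
  UDL 25: wL⁴/(8EI) = 96319/EI
  δ_0 = 104250/EI
Tip deflection under a unit load at Y: L³/(3EI) = 775.4/EI.
With EI = 84000 kip·ft²: δ_0 = 1.2411 ft and δ_{YY} = 0.009231 ft/kip.
Compatibility — the beam at Y must follow the support down by 0.03333 ft: δ_0 − R_Y·δ_{YY} = 0.03333, so R_Y = (1.2411 − 0.03333)/0.009231 = 130.8 kip.

R_Y = 130.8 kip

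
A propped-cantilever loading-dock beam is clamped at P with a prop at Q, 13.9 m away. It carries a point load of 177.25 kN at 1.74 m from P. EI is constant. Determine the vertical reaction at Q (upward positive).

R_Q = 3.992 kN

Choose R_Q as the redundant. The primary structure is the cantilever fixed at P.
Deflection at Q on the released cantilever, summing each load's contribution:
  point load 177.25 at a = 1.74: Pa²(3L − a)/(6EI) = 3574/EI
Tip deflection under a unit load at Q: L³/(3EI) = 895.2/EI.
The prop prevents deflection at Q: R_Q = δ_0/δ_{QQ} = 3574/895.2 = 3.992 kN.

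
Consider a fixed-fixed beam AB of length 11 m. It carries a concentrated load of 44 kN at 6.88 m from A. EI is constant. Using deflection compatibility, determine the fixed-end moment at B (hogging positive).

Release both end moments; the primary structure is a simply-supported span AB with redundants M_A and M_B.
End rotations of the released simple span under the applied load (×1/EI):
  at A: point load 44 at a = 6.88: Pab(L + b)/(6LEI) = 285.7/EI
  at B: point load 44 at a = 6.88: Pab(L + a)/(6LEI) = 337.9/EI
  θ_A0 = 285.7/EI,  θ_B0 = 337.9/EI
Flexibility coefficients: a unit moment at one end gives L/(3EI) there and L/(6EI) at the far end, so f₁₁ = f₂₂ = 3.667/EI and f₁₂ = f₂₁ = 1.833/EI.
Compatibility — zero rotation at each built-in end:
  3.667 M_A + 1.833 M_B = 285.7
  1.833 M_A + 3.667 M_B = 337.9
Solving the pair gives M_A = 42.47 kN·m and M_B = 70.92 kN·m (hogging).

M_B = 70.92 kN·m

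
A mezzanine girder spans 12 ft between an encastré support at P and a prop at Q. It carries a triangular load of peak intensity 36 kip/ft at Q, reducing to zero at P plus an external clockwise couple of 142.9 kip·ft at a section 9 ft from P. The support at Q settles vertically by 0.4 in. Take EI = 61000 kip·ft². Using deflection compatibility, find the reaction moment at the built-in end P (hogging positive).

Remove the prop at Q; the released (primary) structure is a cantilever built in at P.
Primary-structure tip deflection at Q by superposition:
  triangular load, peak 36 at the free end: 11w₀L⁴/(120EI) = 68429/EI
  clockwise couple 142.9 at a = 9: M₀a(2L − a)/(2EI) = 9646/EI
  δ_0 = 78075/EI
Flexibility coefficient — unit upward force at Q: δ_{QQ} = L³/(3EI) = 576/EI.
With EI = 61000 kip·ft²: δ_0 = 1.2799 ft and δ_{QQ} = 0.009443 ft/kip.
Compatibility — the beam at Q must follow the support down by 0.03333 ft: δ_0 − R_Q·δ_{QQ} = 0.03333, so R_Q = (1.2799 − 0.03333)/0.009443 = 132 kip.
Moment equilibrium about P: M_P = Σ(load moments about P) − R_Q·L = 1871 − 132×12 = 286.7 kip·ft.

M_P = 286.7 kip·ft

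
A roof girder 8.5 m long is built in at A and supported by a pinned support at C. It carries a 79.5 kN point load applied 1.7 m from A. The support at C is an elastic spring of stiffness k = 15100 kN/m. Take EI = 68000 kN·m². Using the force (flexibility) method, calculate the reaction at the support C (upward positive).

Remove the prop at C; the released (primary) structure is a cantilever built in at A.
Primary-structure tip deflection at C by superposition:
  point load 79.5 at a = 1.7: Pa²(3L − a)/(6EI) = 911.4/EI
Tip deflection under a unit load at C: L³/(3EI) = 204.7/EI.
With EI = 68000 kN·m²: δ_0 = 0.013402 m and δ_{CC} = 0.00301 m/kN.
Compatibility — the spring shortens by R_C/k under the reaction it provides: δ_0 − R_C·δ_{CC} = R_C/k. With 1/k = 0.000066 m/kN, R_C = δ_0 / (δ_{CC} + 1/k) = 0.013402 / (0.00301 + 0.000066) = 4.356 kN.

R_C = 4.356 kN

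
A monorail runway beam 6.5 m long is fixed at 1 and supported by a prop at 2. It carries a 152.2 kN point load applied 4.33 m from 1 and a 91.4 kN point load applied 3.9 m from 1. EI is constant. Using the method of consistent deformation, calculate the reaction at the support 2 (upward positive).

Remove the prop at 2; the released (primary) structure is a cantilever built in at 1.
Primary-structure tip deflection at 2 by superposition:
  point load 152.2 at a = 4.33: Pa²(3L − a)/(6EI) = 7215/EI
  point load 91.4 at a = 3.9: Pa²(3L − a)/(6EI) = 3615/EI
  δ_0 = 10829/EI
Flexibility coefficient — unit upward force at 2: δ_{22} = L³/(3EI) = 91.54/EI.
The prop prevents deflection at 2: R_2 = δ_0/δ_{22} = 10829/91.54 = 118.3 kN.

R_2 = 118.3 kN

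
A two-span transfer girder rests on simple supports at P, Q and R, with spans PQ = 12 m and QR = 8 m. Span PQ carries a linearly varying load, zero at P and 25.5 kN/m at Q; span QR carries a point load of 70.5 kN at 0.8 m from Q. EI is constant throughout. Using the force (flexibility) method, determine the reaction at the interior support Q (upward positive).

Insert a hinge at Q; M_Q is the redundant, and each span becomes simply supported.
End slopes at the hinge Q, treating each span as simply supported:
  span PQ: triangular load, peak 25.5: w₀L³/(45EI) = 979.2/EI
  span QR: point load 70.5 at a = 0.8: Pab(L + b)/(6LEI) = 128.6/EI
  relative rotation θ_0 = (979.2 + 128.6)/EI = 1108/EI
A unit hogging moment at Q produces rotation L₁/(3EI) + L₂/(3EI) = 6.667/EI.
Compatibility: M_Q·(L₁+L₂)/(3EI) = θ_0, giving M_Q = 166.2 kN·m (hogging).
Span PQ, ΣM about P with M_Q applied at Q: R_Q^{PQ}·12 = 1224 + 166.2, so R_Q^{PQ} = 115.8 kN and R_P = 153 − 115.8 = 37.15 kN.
Span QR, ΣM about R: R_Q^{QR}·8 = 507.6 + 166.2, so R_Q^{QR} = 84.22 kN and R_R = 70.5 − 84.22 = -13.72 kN.
R_Q = 115.8 + 84.22 = 200.1 kN.

R_Q = 200.1 kN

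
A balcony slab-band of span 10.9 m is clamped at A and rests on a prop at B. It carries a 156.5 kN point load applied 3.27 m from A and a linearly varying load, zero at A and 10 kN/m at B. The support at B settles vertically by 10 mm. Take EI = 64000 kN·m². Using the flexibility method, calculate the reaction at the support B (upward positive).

R_B = 47.51 kN

Take the reaction at B as the redundant and release it; the primary structure is a cantilever fixed at A.
Downward deflection at the released point B due to the loads:
  point load 156.5 at a = 3.27: Pa²(3L − a)/(6EI) = 8208/EI
  triangular load, peak 10 at the free end: 11w₀L⁴/(120EI) = 12939/EI
  δ_0 = 21148/EI
Flexibility coefficient — unit upward force at B: δ_{BB} = L³/(3EI) = 431.7/EI.
With EI = 64000 kN·m²: δ_0 = 0.33043 m and δ_{BB} = 0.006745 m/kN.
Compatibility — the beam at B must follow the support down by 0.01 m: δ_0 − R_B·δ_{BB} = 0.01, so R_B = (0.33043 − 0.01)/0.006745 = 47.51 kN.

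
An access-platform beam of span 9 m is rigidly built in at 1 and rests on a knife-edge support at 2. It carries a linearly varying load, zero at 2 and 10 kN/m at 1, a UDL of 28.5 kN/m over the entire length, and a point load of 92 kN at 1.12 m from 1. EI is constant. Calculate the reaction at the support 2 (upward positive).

R_2 = 107.2 kN

Take the reaction at 2 as the redundant and release it; the primary structure is a cantilever fixed at 1.
Primary-structure tip deflection at 2 by superposition:
  triangular load, peak 10 at the fixed end: w₀L⁴/(30EI) = 2187/EI
  UDL 28.5: wL⁴/(8EI) = 23374/EI
  point load 92 at a = 1.12: Pa²(3L − a)/(6EI) = 497.8/EI
  δ_0 = 26058/EI
Flexibility coefficient — unit upward force at 2: δ_{22} = L³/(3EI) = 243/EI.
The prop prevents deflection at 2: R_2 = δ_0/δ_{22} = 26058/243 = 107.2 kN.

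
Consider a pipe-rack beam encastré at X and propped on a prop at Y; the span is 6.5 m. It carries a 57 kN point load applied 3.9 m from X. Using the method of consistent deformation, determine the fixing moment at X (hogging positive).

M_X = 62.24 kN·m

Release the roller at Y. Primary structure: cantilever fixed at X.
Deflection at Y on the released cantilever, summing each load's contribution:
  point load 57 at a = 3.9: Pa²(3L − a)/(6EI) = 2254/EI
Flexibility coefficient — unit upward force at Y: δ_{YY} = L³/(3EI) = 91.54/EI.
The prop prevents deflection at Y: R_Y = δ_0/δ_{YY} = 2254/91.54 = 24.62 kN.
Moment equilibrium about X: M_X = Σ(load moments about X) − R_Y·L = 222.3 − 24.62×6.5 = 62.24 kN·m.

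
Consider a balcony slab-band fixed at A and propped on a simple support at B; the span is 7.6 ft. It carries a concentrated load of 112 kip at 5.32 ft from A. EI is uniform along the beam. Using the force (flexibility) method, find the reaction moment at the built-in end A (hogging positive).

M_A = 116.2 kip·ft

Choose R_B as the redundant. The primary structure is the cantilever fixed at A.
Free-end deflection of the primary structure under the applied loading (downward +):
  point load 112 at a = 5.32: Pa²(3L − a)/(6EI) = 9235/EI
Flexibility coefficient — unit upward force at B: δ_{BB} = L³/(3EI) = 146.3/EI.
The prop prevents deflection at B: R_B = δ_0/δ_{BB} = 9235/146.3 = 63.11 kip.
Moment equilibrium about A: M_A = Σ(load moments about A) − R_B·L = 595.8 − 63.11×7.6 = 116.2 kip·ft.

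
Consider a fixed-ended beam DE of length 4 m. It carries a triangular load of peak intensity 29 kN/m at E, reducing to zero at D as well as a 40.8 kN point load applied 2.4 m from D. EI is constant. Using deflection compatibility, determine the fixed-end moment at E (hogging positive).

M_E = 46.7 kN·m

Take the two fixed-end moments M_D, M_E as redundants; the released structure is the simple span DE.
End rotations of the released simple span under the applied load (×1/EI):
  at D: triangular load, peak 29: 7w₀L³/(360EI) = 36.09/EI
  at E: triangular load, peak 29: w₀L³/(45EI) = 41.24/EI
  at D: point load 40.8 at a = 2.4: Pab(L + b)/(6LEI) = 36.56/EI
  at E: point load 40.8 at a = 2.4: Pab(L + a)/(6LEI) = 41.78/EI
  θ_D0 = 72.65/EI,  θ_E0 = 83.02/EI
Flexibility coefficients: a unit moment at one end gives L/(3EI) there and L/(6EI) at the far end, so f₁₁ = f₂₂ = 1.333/EI and f₁₂ = f₂₁ = 0.6667/EI.
Compatibility — zero rotation at each built-in end:
  1.333 M_D + 0.6667 M_E = 72.65
  0.6667 M_D + 1.333 M_E = 83.02
Solving the pair gives M_D = 31.13 kN·m and M_E = 46.7 kN·m (hogging).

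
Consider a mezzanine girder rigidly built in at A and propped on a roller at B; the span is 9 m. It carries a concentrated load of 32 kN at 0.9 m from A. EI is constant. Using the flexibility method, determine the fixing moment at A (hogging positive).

M_A = 24.62 kN·m

Choose R_B as the redundant. The primary structure is the cantilever fixed at A.
Free-end deflection of the primary structure under the applied loading (downward +):
  point load 32 at a = 0.9: Pa²(3L − a)/(6EI) = 112.8/EI
Flexibility coefficient — unit upward force at B: δ_{BB} = L³/(3EI) = 243/EI.
The prop prevents deflection at B: R_B = δ_0/δ_{BB} = 112.8/243 = 0.464 kN.
Moment equilibrium about A: M_A = Σ(load moments about A) − R_B·L = 28.8 − 0.464×9 = 24.62 kN·m.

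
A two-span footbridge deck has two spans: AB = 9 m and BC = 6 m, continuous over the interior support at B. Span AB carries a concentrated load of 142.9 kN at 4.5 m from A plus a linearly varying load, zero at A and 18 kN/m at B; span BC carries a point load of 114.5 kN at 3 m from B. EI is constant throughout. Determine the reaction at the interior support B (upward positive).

R_B = 253.4 kN

Release continuity at B by inserting a hinge; the redundant is the internal moment M_B. The primary structure is two simply-supported spans AB and BC.
End slopes at the hinge B, treating each span as simply supported:
  span AB: point load 142.9 at a = 4.5: Pab(L + a)/(6LEI) = 723.4/EI
  span AB: triangular load, peak 18: w₀L³/(45EI) = 291.6/EI
  span BC: point load 114.5 at a = 3: Pab(L + b)/(6LEI) = 257.6/EI
  relative rotation θ_0 = (1015 + 257.6)/EI = 1273/EI
A unit hogging moment at B produces rotation L₁/(3EI) + L₂/(3EI) = 5/EI.
Slope continuity at B: θ_0 = M_B·5/EI, so M_B = 1273/5 = 254.5 kN·m (hogging).
Span AB, ΣM about A with M_B applied at B: R_B^{AB}·9 = 1129 + 254.5, so R_B^{AB} = 153.7 kN and R_A = 223.9 − 153.7 = 70.17 kN.
Span BC, ΣM about C: R_B^{BC}·6 = 343.5 + 254.5, so R_B^{BC} = 99.67 kN and R_C = 114.5 − 99.67 = 14.83 kN.
R_B = 153.7 + 99.67 = 253.4 kN.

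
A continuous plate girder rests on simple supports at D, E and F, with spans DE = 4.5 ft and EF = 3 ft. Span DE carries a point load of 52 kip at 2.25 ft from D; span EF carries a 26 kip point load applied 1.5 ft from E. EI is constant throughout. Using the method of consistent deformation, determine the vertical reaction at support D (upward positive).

Release continuity at E by inserting a hinge; the redundant is the internal moment M_E. The primary structure is two simply-supported spans DE and EF.
Rotations at E on the released spans (each span's end-slope, ×1/EI):
  span DE: point load 52 at a = 2.25: Pab(L + a)/(6LEI) = 65.81/EI
  span EF: point load 26 at a = 1.5: Pab(L + b)/(6LEI) = 14.62/EI
  relative rotation θ_0 = (65.81 + 14.62)/EI = 80.44/EI
A unit hogging moment at E produces rotation L₁/(3EI) + L₂/(3EI) = 2.5/EI.
Slope continuity at E: θ_0 = M_E·2.5/EI, so M_E = 80.44/2.5 = 32.17 kip·ft (hogging).
Span DE, ΣM about D with M_E applied at E: R_E^{DE}·4.5 = 117 + 32.17, so R_E^{DE} = 33.15 kip and R_D = 52 − 33.15 = 18.85 kip.

R_D = 18.85 kip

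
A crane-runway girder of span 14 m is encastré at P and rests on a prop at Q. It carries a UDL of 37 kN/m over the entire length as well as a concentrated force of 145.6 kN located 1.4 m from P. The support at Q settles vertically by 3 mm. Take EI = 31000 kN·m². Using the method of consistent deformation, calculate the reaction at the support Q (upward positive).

Take the reaction at Q as the redundant and release it; the primary structure is a cantilever fixed at P.
Primary-structure tip deflection at Q by superposition:
  UDL 37: wL⁴/(8EI) = 177674/EI
  point load 145.6 at a = 1.4: Pa²(3L − a)/(6EI) = 1931/EI
  δ_0 = 179605/EI
Tip deflection under a unit load at Q: L³/(3EI) = 914.7/EI.
With EI = 31000 kN·m²: δ_0 = 5.7937 m and δ_{QQ} = 0.029505 m/kN.
Compatibility — the beam at Q must follow the support down by 0.003 m: δ_0 − R_Q·δ_{QQ} = 0.003, so R_Q = (5.7937 − 0.003)/0.029505 = 196.3 kN.

R_Q = 196.3 kN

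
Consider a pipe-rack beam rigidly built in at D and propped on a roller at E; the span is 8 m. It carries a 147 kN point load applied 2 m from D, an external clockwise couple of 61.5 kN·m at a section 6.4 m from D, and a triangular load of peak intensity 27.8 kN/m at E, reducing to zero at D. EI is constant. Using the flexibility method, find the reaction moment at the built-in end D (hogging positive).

M_D = 269.7 kN·m

Remove the prop at E; the released (primary) structure is a cantilever built in at D.
Primary-structure tip deflection at E by superposition:
  point load 147 at a = 2: Pa²(3L − a)/(6EI) = 2156/EI
  clockwise couple 61.5 at a = 6.4: M₀a(2L − a)/(2EI) = 1889/EI
  triangular load, peak 27.8 at the free end: 11w₀L⁴/(120EI) = 10438/EI
  δ_0 = 14483/EI
Flexibility coefficient — unit upward force at E: δ_{EE} = L³/(3EI) = 170.7/EI.
Compatibility at E: δ_0 − R_E·δ_{EE} = 0, so R_E = 14483/170.7 = 84.86 kN.
Moment equilibrium about D: M_D = Σ(load moments about D) − R_E·L = 948.6 − 84.86×8 = 269.7 kN·m.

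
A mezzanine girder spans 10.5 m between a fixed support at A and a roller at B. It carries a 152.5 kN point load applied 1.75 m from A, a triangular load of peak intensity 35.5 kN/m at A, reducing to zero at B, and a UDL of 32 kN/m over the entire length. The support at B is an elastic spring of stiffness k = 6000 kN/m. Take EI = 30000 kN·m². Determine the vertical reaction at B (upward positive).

R_B = 167.1 kN

Remove the prop at B; the released (primary) structure is a cantilever built in at A.
Deflection at B on the released cantilever, summing each load's contribution:
  point load 152.5 at a = 1.75: Pa²(3L − a)/(6EI) = 2316/EI
  triangular load, peak 35.5 at the fixed end: w₀L⁴/(30EI) = 14383/EI
  UDL 32: wL⁴/(8EI) = 48620/EI
  δ_0 = 65319/EI
Tip deflection under a unit load at B: L³/(3EI) = 385.9/EI.
With EI = 30000 kN·m²: δ_0 = 2.1773 m and δ_{BB} = 0.012863 m/kN.
Compatibility — the spring shortens by R_B/k under the reaction it provides: δ_0 − R_B·δ_{BB} = R_B/k. With 1/k = 0.000167 m/kN, R_B = δ_0 / (δ_{BB} + 1/k) = 2.1773 / (0.012863 + 0.000167) = 167.1 kN.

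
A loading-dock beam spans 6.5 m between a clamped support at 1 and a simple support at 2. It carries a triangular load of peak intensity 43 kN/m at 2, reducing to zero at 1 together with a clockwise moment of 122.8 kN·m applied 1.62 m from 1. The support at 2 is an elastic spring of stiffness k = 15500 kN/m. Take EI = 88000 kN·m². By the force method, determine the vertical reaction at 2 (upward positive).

R_2 = 84.02 kN

Remove the prop at 2; the released (primary) structure is a cantilever built in at 1.
Free-end deflection of the primary structure under the applied loading (downward +):
  triangular load, peak 43 at the free end: 11w₀L⁴/(120EI) = 7036/EI
  clockwise couple 122.8 at a = 1.62: M₀a(2L − a)/(2EI) = 1132/EI
  δ_0 = 8168/EI
Tip deflection under a unit load at 2: L³/(3EI) = 91.54/EI.
With EI = 88000 kN·m²: δ_0 = 0.092819 m and δ_{22} = 0.00104 m/kN.
Compatibility — the spring shortens by R_2/k under the reaction it provides: δ_0 − R_2·δ_{22} = R_2/k. With 1/k = 0.000065 m/kN, R_2 = δ_0 / (δ_{22} + 1/k) = 0.092819 / (0.00104 + 0.000065) = 84.02 kN.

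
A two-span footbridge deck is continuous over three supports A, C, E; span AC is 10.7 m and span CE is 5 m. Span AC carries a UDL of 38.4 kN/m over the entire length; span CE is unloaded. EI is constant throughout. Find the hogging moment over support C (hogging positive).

M_C = 374.5 kN·m

Take M_C as the redundant. Released structure: two simple spans AC and CE with a hinge at C.
Rotations at C on the released spans (each span's end-slope, ×1/EI):
  span AC: UDL 38.4: wL³/(24EI) = 1960/EI
  relative rotation θ_0 = (1960 + 0)/EI = 1960/EI
A unit hogging moment at C produces rotation L₁/(3EI) + L₂/(3EI) = 5.233/EI.
Compatibility: M_C·(L₁+L₂)/(3EI) = θ_0, giving M_C = 374.5 kN·m (hogging).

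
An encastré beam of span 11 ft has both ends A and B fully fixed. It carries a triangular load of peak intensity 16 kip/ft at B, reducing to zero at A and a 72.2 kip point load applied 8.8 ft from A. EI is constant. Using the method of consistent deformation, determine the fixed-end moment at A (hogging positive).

Release both end moments; the primary structure is a simply-supported span AB with redundants M_A and M_B.
On the primary (simply-supported) span, the end slopes from the loading are:
  at A: triangular load, peak 16: 7w₀L³/(360EI) = 414.1/EI
  at B: triangular load, peak 16: w₀L³/(45EI) = 473.2/EI
  at A: point load 72.2 at a = 8.8: Pab(L + b)/(6LEI) = 279.6/EI
  at B: point load 72.2 at a = 8.8: Pab(L + a)/(6LEI) = 419.3/EI
  θ_A0 = 693.6/EI,  θ_B0 = 892.6/EI
Flexibility coefficients: a unit moment at one end gives L/(3EI) there and L/(6EI) at the far end, so f₁₁ = f₂₂ = 3.667/EI and f₁₂ = f₂₁ = 1.833/EI.
Compatibility — zero rotation at each built-in end:
  3.667 M_A + 1.833 M_B = 693.6
  1.833 M_A + 3.667 M_B = 892.6
Solving the pair gives M_A = 89.95 kip·ft and M_B = 198.5 kip·ft (hogging).

M_A = 89.95 kip·ft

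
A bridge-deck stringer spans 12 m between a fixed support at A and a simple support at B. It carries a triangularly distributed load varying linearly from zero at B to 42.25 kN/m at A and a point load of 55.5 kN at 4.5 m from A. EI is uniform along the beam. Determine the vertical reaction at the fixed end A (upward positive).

R_A = 248.1 kN

Release the roller at B. Primary structure: cantilever fixed at A.
Primary-structure tip deflection at B by superposition:
  triangular load, peak 42.25 at the fixed end: w₀L⁴/(30EI) = 29203/EI
  point load 55.5 at a = 4.5: Pa²(3L − a)/(6EI) = 5900/EI
  δ_0 = 35104/EI
Flexibility coefficient — unit upward force at B: δ_{BB} = L³/(3EI) = 576/EI.
The prop prevents deflection at B: R_B = δ_0/δ_{BB} = 35104/576 = 60.94 kN.
Vertical equilibrium: R_A = ΣP − R_B = 309 − 60.94 = 248.1 kN.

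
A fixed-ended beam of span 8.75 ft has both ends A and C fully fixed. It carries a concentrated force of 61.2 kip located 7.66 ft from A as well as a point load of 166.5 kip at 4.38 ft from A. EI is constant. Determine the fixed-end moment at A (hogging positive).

Take the two fixed-end moments M_A, M_C as redundants; the released structure is the simple span AC.
Simple-span end rotations at A and C under the given loads:
  at A: point load 61.2 at a = 7.66: Pab(L + b)/(6LEI) = 95.77/EI
  at C: point load 61.2 at a = 7.66: Pab(L + a)/(6LEI) = 159.7/EI
  at A: point load 166.5 at a = 4.38: Pab(L + b)/(6LEI) = 796.4/EI
  at C: point load 166.5 at a = 4.38: Pab(L + a)/(6LEI) = 797/EI
  θ_A0 = 892.2/EI,  θ_C0 = 956.7/EI
Flexibility coefficients: a unit moment at one end gives L/(3EI) there and L/(6EI) at the far end, so f₁₁ = f₂₂ = 2.917/EI and f₁₂ = f₂₁ = 1.458/EI.
Compatibility — zero rotation at each built-in end:
  2.917 M_A + 1.458 M_C = 892.2
  1.458 M_A + 2.917 M_C = 956.7
Solving the pair gives M_A = 189.2 kip·ft and M_C = 233.4 kip·ft (hogging).

M_A = 189.2 kip·ft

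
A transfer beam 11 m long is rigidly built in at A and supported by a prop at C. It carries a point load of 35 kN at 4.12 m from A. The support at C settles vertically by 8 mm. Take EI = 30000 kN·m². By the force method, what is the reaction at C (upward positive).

R_C = 5.904 kN

Release the roller at C. Primary structure: cantilever fixed at A.
Primary-structure tip deflection at C by superposition:
  point load 35 at a = 4.12: Pa²(3L − a)/(6EI) = 2860/EI
Flexibility coefficient — unit upward force at C: δ_{CC} = L³/(3EI) = 443.7/EI.
With EI = 30000 kN·m²: δ_0 = 0.095321 m and δ_{CC} = 0.014789 m/kN.
Compatibility — the beam at C must follow the support down by 0.008 m: δ_0 − R_C·δ_{CC} = 0.008, so R_C = (0.095321 − 0.008)/0.014789 = 5.904 kN.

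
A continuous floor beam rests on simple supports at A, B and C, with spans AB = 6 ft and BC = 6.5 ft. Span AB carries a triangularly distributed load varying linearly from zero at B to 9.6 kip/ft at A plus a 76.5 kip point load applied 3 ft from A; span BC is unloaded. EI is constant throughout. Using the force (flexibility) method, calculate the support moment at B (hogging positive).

Insert a hinge at B; M_B is the redundant, and each span becomes simply supported.
Discontinuity in slope at B on the released structure — sum the simple-span end rotations:
  span AB: triangular load, peak 9.6: 7w₀L³/(360EI) = 40.32/EI
  span AB: point load 76.5 at a = 3: Pab(L + a)/(6LEI) = 172.1/EI
  relative rotation θ_0 = (212.4 + 0)/EI = 212.4/EI
A unit hogging moment at B produces rotation L₁/(3EI) + L₂/(3EI) = 4.167/EI.
Slope continuity at B: θ_0 = M_B·4.167/EI, so M_B = 212.4/4.167 = 50.99 kip·ft (hogging).

M_B = 50.99 kip·ft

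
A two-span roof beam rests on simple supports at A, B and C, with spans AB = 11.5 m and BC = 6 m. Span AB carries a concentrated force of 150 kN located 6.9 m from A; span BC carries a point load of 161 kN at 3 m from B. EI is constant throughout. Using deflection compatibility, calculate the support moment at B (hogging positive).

Insert a hinge at B; M_B is the redundant, and each span becomes simply supported.
Rotations at B on the released spans (each span's end-slope, ×1/EI):
  span AB: point load 150 at a = 6.9: Pab(L + a)/(6LEI) = 1270/EI
  span BC: point load 161 at a = 3: Pab(L + b)/(6LEI) = 362.2/EI
  relative rotation θ_0 = (1270 + 362.2)/EI = 1632/EI
A unit hogging moment at B produces rotation L₁/(3EI) + L₂/(3EI) = 5.833/EI.
Slope continuity at B: θ_0 = M_B·5.833/EI, so M_B = 1632/5.833 = 279.7 kN·m (hogging).

M_B = 279.7 kN·m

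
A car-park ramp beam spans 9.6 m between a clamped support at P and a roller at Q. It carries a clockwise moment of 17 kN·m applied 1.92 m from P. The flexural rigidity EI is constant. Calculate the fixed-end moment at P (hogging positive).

M_P = 7.82 kN·m

Remove the prop at Q; the released (primary) structure is a cantilever built in at P.
Downward deflection at the released point Q due to the loads:
  clockwise couple 17 at a = 1.92: M₀a(2L − a)/(2EI) = 282/EI
Tip deflection under a unit load at Q: L³/(3EI) = 294.9/EI.
The prop prevents deflection at Q: R_Q = δ_0/δ_{QQ} = 282/294.9 = 0.9563 kN.
Moment equilibrium about P: M_P = Σ(load moments about P) − R_Q·L = 17 − 0.9563×9.6 = 7.82 kN·m.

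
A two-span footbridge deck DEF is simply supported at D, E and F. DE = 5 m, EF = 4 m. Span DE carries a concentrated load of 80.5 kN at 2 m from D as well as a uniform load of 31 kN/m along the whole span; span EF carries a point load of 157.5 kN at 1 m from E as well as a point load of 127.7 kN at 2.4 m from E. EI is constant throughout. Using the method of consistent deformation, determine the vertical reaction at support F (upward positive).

R_F = 72.13 kN

Take M_E as the redundant. Released structure: two simple spans DE and EF with a hinge at E.
Discontinuity in slope at E on the released structure — sum the simple-span end rotations:
  span DE: point load 80.5 at a = 2: Pab(L + a)/(6LEI) = 112.7/EI
  span DE: UDL 31: wL³/(24EI) = 161.5/EI
  span EF: point load 157.5 at a = 1: Pab(L + b)/(6LEI) = 137.8/EI
  span EF: point load 127.7 at a = 2.4: Pab(L + b)/(6LEI) = 114.4/EI
  relative rotation θ_0 = (274.2 + 252.2)/EI = 526.4/EI
A unit hogging moment at E produces rotation L₁/(3EI) + L₂/(3EI) = 3/EI.
Compatibility: M_E·(L₁+L₂)/(3EI) = θ_0, giving M_E = 175.5 kN·m (hogging).
Span EF, ΣM about F: R_E^{EF}·4 = 676.8 + 175.5, so R_E^{EF} = 213.1 kN and R_F = 285.2 − 213.1 = 72.13 kN.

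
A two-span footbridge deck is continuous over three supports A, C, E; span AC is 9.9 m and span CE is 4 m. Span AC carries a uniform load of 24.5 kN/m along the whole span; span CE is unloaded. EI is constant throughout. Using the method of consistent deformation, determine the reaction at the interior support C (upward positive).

R_C = 196.3 kN

Take M_C as the redundant. Released structure: two simple spans AC and CE with a hinge at C.
Rotations at C on the released spans (each span's end-slope, ×1/EI):
  span AC: UDL 24.5: wL³/(24EI) = 990.5/EI
  relative rotation θ_0 = (990.5 + 0)/EI = 990.5/EI
A unit hogging moment at C produces rotation L₁/(3EI) + L₂/(3EI) = 4.633/EI.
Compatibility: M_C·(L₁+L₂)/(3EI) = θ_0, giving M_C = 213.8 kN·m (hogging).
Span AC, ΣM about A with M_C applied at C: R_C^{AC}·9.9 = 1201 + 213.8, so R_C^{AC} = 142.9 kN and R_A = 242.6 − 142.9 = 99.68 kN.
Span CE, ΣM about E: R_C^{CE}·4 = 0 + 213.8, so R_C^{CE} = 53.44 kN and R_E = 0 − 53.44 = -53.44 kN.
R_C = 142.9 + 53.44 = 196.3 kN.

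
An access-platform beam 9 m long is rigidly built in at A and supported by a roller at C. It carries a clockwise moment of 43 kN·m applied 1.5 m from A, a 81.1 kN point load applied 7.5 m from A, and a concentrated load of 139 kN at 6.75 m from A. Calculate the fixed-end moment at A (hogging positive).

M_A = 229 kN·m

Release the roller at C. Primary structure: cantilever fixed at A.
Downward deflection at the released point C due to the loads:
  clockwise couple 43 at a = 1.5: M₀a(2L − a)/(2EI) = 532.1/EI
  point load 81.1 at a = 7.5: Pa²(3L − a)/(6EI) = 14826/EI
  point load 139 at a = 6.75: Pa²(3L − a)/(6EI) = 21375/EI
  δ_0 = 36733/EI
Tip deflection under a unit load at C: L³/(3EI) = 243/EI.
Compatibility at C: δ_0 − R_C·δ_{CC} = 0, so R_C = 36733/243 = 151.2 kN.
Moment equilibrium about A: M_A = Σ(load moments about A) − R_C·L = 1590 − 151.2×9 = 229 kN·m.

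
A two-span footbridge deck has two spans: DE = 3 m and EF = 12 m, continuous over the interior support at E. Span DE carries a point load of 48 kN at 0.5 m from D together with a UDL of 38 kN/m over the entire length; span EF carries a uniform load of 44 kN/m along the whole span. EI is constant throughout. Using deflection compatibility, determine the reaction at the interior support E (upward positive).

R_E = 597.5 kN

Take M_E as the redundant. Released structure: two simple spans DE and EF with a hinge at E.
Rotations at E on the released spans (each span's end-slope, ×1/EI):
  span DE: point load 48 at a = 0.5: Pab(L + a)/(6LEI) = 11.67/EI
  span DE: UDL 38: wL³/(24EI) = 42.75/EI
  span EF: UDL 44: wL³/(24EI) = 3168/EI
  relative rotation θ_0 = (54.42 + 3168)/EI = 3222/EI
A unit hogging moment at E produces rotation L₁/(3EI) + L₂/(3EI) = 5/EI.
Compatibility: M_E·(L₁+L₂)/(3EI) = θ_0, giving M_E = 644.5 kN·m (hogging).
Span DE, ΣM about D with M_E applied at E: R_E^{DE}·3 = 195 + 644.5, so R_E^{DE} = 279.8 kN and R_D = 162 − 279.8 = -117.8 kN.
Span EF, ΣM about F: R_E^{EF}·12 = 3168 + 644.5, so R_E^{EF} = 317.7 kN and R_F = 528 − 317.7 = 210.3 kN.
R_E = 279.8 + 317.7 = 597.5 kN.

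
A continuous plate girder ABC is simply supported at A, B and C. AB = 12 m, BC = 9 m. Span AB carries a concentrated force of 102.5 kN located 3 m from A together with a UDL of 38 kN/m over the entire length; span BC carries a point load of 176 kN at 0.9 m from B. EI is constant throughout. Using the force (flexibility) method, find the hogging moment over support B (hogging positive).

Release continuity at B by inserting a hinge; the redundant is the internal moment M_B. The primary structure is two simply-supported spans AB and BC.
End slopes at the hinge B, treating each span as simply supported:
  span AB: point load 102.5 at a = 3: Pab(L + a)/(6LEI) = 576.6/EI
  span AB: UDL 38: wL³/(24EI) = 2736/EI
  span BC: point load 176 at a = 0.9: Pab(L + b)/(6LEI) = 406.3/EI
  relative rotation θ_0 = (3313 + 406.3)/EI = 3719/EI
A unit hogging moment at B produces rotation L₁/(3EI) + L₂/(3EI) = 7/EI.
Compatibility: M_B·(L₁+L₂)/(3EI) = θ_0, giving M_B = 531.3 kN·m (hogging).

M_B = 531.3 kN·m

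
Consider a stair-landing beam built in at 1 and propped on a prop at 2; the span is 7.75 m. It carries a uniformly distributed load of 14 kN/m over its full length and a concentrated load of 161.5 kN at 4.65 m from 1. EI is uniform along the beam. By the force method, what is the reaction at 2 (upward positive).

R_2 = 110.5 kN

Take the reaction at 2 as the redundant and release it; the primary structure is a cantilever fixed at 1.
Primary-structure tip deflection at 2 by superposition:
  UDL 14: wL⁴/(8EI) = 6313/EI
  point load 161.5 at a = 4.65: Pa²(3L − a)/(6EI) = 10825/EI
  δ_0 = 17138/EI
Flexibility coefficient — unit upward force at 2: δ_{22} = L³/(3EI) = 155.2/EI.
Compatibility at 2: δ_0 − R_2·δ_{22} = 0, so R_2 = 17138/155.2 = 110.5 kN.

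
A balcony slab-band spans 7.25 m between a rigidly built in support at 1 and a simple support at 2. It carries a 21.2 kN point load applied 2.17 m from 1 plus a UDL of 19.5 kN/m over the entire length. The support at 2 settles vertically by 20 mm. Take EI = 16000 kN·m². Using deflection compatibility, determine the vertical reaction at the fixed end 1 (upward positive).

R_1 = 109.5 kN

Take the reaction at 2 as the redundant and release it; the primary structure is a cantilever fixed at 1.
Primary-structure tip deflection at 2 by superposition:
  point load 21.2 at a = 2.17: Pa²(3L − a)/(6EI) = 325.8/EI
  UDL 19.5: wL⁴/(8EI) = 6734/EI
  δ_0 = 7060/EI
Tip deflection under a unit load at 2: L³/(3EI) = 127/EI.
With EI = 16000 kN·m²: δ_0 = 0.44126 m and δ_{22} = 0.007939 m/kN.
Compatibility — the beam at 2 must follow the support down by 0.02 m: δ_0 − R_2·δ_{22} = 0.02, so R_2 = (0.44126 − 0.02)/0.007939 = 53.06 kN.
Vertical equilibrium: R_1 = ΣP − R_2 = 162.6 − 53.06 = 109.5 kN.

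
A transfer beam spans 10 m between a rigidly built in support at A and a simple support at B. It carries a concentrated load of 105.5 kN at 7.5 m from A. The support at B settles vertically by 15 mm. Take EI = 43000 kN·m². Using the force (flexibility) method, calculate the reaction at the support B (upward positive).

R_B = 64.83 kN

Choose R_B as the redundant. The primary structure is the cantilever fixed at A.
Primary-structure tip deflection at B by superposition:
  point load 105.5 at a = 7.5: Pa²(3L − a)/(6EI) = 22254/EI
Flexibility coefficient — unit upward force at B: δ_{BB} = L³/(3EI) = 333.3/EI.
With EI = 43000 kN·m²: δ_0 = 0.51753 m and δ_{BB} = 0.007752 m/kN.
Compatibility — the beam at B must follow the support down by 0.015 m: δ_0 − R_B·δ_{BB} = 0.015, so R_B = (0.51753 − 0.015)/0.007752 = 64.83 kN.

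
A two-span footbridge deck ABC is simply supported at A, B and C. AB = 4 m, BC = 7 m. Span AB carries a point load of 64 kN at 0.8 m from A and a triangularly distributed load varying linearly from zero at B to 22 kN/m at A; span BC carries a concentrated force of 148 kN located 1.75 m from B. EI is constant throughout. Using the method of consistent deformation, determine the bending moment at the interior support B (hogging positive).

M_B = 124.6 kN·m

Insert a hinge at B; M_B is the redundant, and each span becomes simply supported.
Rotations at B on the released spans (each span's end-slope, ×1/EI):
  span AB: point load 64 at a = 0.8: Pab(L + a)/(6LEI) = 32.77/EI
  span AB: triangular load, peak 22: 7w₀L³/(360EI) = 27.38/EI
  span BC: point load 148 at a = 1.75: Pab(L + b)/(6LEI) = 396.6/EI
  relative rotation θ_0 = (60.15 + 396.6)/EI = 456.7/EI
A unit hogging moment at B produces rotation L₁/(3EI) + L₂/(3EI) = 3.667/EI.
Compatibility: M_B·(L₁+L₂)/(3EI) = θ_0, giving M_B = 124.6 kN·m (hogging).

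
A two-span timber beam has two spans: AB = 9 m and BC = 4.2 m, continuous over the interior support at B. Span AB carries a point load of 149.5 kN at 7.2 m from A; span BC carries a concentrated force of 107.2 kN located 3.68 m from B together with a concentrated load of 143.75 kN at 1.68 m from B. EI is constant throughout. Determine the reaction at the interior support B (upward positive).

R_B = 281.2 kN

Take M_B as the redundant. Released structure: two simple spans AB and BC with a hinge at B.
End slopes at the hinge B, treating each span as simply supported:
  span AB: point load 149.5 at a = 7.2: Pab(L + a)/(6LEI) = 581.3/EI
  span BC: point load 107.2 at a = 3.68: Pab(L + b)/(6LEI) = 38.42/EI
  span BC: point load 143.75 at a = 1.68: Pab(L + b)/(6LEI) = 162.3/EI
  relative rotation θ_0 = (581.3 + 200.7)/EI = 782/EI
A unit hogging moment at B produces rotation L₁/(3EI) + L₂/(3EI) = 4.4/EI.
Compatibility: M_B·(L₁+L₂)/(3EI) = θ_0, giving M_B = 177.7 kN·m (hogging).
Span AB, ΣM about A with M_B applied at B: R_B^{AB}·9 = 1076 + 177.7, so R_B^{AB} = 139.3 kN and R_A = 149.5 − 139.3 = 10.15 kN.
Span BC, ΣM about C: R_B^{BC}·4.2 = 418 + 177.7, so R_B^{BC} = 141.8 kN and R_C = 250.9 − 141.8 = 109.1 kN.
R_B = 139.3 + 141.8 = 281.2 kN.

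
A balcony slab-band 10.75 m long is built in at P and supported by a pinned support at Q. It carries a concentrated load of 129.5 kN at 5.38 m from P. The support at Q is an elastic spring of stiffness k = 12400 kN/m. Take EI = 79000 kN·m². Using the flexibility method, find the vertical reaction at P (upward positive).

R_P = 89.58 kN

Take the reaction at Q as the redundant and release it; the primary structure is a cantilever fixed at P.
Free-end deflection of the primary structure under the applied loading (downward +):
  point load 129.5 at a = 5.38: Pa²(3L − a)/(6EI) = 16786/EI
Tip deflection under a unit load at Q: L³/(3EI) = 414.1/EI.
With EI = 79000 kN·m²: δ_0 = 0.21248 m and δ_{QQ} = 0.005242 m/kN.
Compatibility — the spring shortens by R_Q/k under the reaction it provides: δ_0 − R_Q·δ_{QQ} = R_Q/k. With 1/k = 0.000081 m/kN, R_Q = δ_0 / (δ_{QQ} + 1/k) = 0.21248 / (0.005242 + 0.000081) = 39.92 kN.
Vertical equilibrium: R_P = ΣP − R_Q = 129.5 − 39.92 = 89.58 kN.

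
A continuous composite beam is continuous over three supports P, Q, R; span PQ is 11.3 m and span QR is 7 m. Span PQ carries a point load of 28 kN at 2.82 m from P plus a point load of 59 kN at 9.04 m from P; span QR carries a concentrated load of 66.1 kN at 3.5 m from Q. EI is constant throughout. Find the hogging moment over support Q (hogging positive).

Insert a hinge at Q; M_Q is the redundant, and each span becomes simply supported.
Discontinuity in slope at Q on the released structure — sum the simple-span end rotations:
  span PQ: point load 28 at a = 2.82: Pab(L + a)/(6LEI) = 139.4/EI
  span PQ: point load 59 at a = 9.04: Pab(L + a)/(6LEI) = 361.6/EI
  span QR: point load 66.1 at a = 3.5: Pab(L + b)/(6LEI) = 202.4/EI
  relative rotation θ_0 = (501.1 + 202.4)/EI = 703.5/EI
A unit hogging moment at Q produces rotation L₁/(3EI) + L₂/(3EI) = 6.1/EI.
Compatibility: M_Q·(L₁+L₂)/(3EI) = θ_0, giving M_Q = 115.3 kN·m (hogging).

M_Q = 115.3 kN·m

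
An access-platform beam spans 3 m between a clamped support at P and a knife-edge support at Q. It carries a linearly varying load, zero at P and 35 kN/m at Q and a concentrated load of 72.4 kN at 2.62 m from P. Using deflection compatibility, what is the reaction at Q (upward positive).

R_Q = 87.59 kN

Release the roller at Q. Primary structure: cantilever fixed at P.
Deflection at Q on the released cantilever, summing each load's contribution:
  triangular load, peak 35 at the free end: 11w₀L⁴/(120EI) = 259.9/EI
  point load 72.4 at a = 2.62: Pa²(3L − a)/(6EI) = 528.5/EI
  δ_0 = 788.3/EI
Flexibility coefficient — unit upward force at Q: δ_{QQ} = L³/(3EI) = 9/EI.
The prop prevents deflection at Q: R_Q = δ_0/δ_{QQ} = 788.3/9 = 87.59 kN.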